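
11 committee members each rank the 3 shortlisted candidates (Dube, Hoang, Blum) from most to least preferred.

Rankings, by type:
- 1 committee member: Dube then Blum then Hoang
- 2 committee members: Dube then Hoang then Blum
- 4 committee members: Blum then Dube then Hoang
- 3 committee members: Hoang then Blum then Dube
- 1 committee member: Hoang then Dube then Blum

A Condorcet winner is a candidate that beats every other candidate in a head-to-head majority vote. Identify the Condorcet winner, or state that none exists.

none

Pairwise majorities:
Dube–Hoang: Dube 7–4.
Dube vs Blum: Blum, 7–4.
Hoang vs Blum: 2+3+1 = 6 for Hoang, 5 for Blum — Hoang by 6–5.
No candidate is unbeaten: Dube loses to Blum; Hoang loses to Dube; Blum loses to Hoang. In particular Dube → Hoang → Blum → Dube is a majority cycle — no Condorcet winner exists.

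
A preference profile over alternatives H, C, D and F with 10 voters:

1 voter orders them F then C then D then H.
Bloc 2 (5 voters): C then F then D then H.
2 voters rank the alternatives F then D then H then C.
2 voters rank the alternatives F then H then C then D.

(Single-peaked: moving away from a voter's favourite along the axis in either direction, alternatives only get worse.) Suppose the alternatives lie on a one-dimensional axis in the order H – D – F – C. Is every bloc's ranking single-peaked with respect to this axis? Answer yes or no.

no

Axis positions: H=1, D=2, F=3, C=4.
Bloc 1 (peak F at position 3): ranking walks positions 3-4-2-1, expanding outward from the peak — single-peaked.
Bloc 2 (peak C at position 4): ranking walks positions 4-3-2-1, expanding outward from the peak — single-peaked.
Bloc 3 (peak F at position 3): ranking walks positions 3-2-1-4, expanding outward from the peak — single-peaked.
Bloc 4: ranking walks positions 3-1-4-2; H is ranked above D even though D lies between H and the peak F on the axis — preferences dip and rise again. Not single-peaked.
Bloc 4 violates single-peakedness, so the profile is not single-peaked on this axis.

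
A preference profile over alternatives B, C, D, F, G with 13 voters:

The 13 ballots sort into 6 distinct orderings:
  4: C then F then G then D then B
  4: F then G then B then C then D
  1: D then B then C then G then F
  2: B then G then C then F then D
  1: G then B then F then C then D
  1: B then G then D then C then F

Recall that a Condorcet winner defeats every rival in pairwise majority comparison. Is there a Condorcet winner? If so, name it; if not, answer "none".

none

Pairwise majorities:
B vs C: B, 9–4.
B vs D: B, 8–5.
B vs F: 1+2+1+1 = 5 for B, 8 for F — F by 8–5.
B vs G: 4 to 9, G.
C vs D: C, 11–2.
C vs F: C, 8–5.
C–G: G 8–5.
D–F: F 11–2.
D–G: G 12–1.
F–G: F 8–5.
Every alternative loses at least once (B loses to F; C loses to B; D loses to B; F loses to C; G loses to F). The majority relation contains the cycle B → C → F → B, so there is no Condorcet winner.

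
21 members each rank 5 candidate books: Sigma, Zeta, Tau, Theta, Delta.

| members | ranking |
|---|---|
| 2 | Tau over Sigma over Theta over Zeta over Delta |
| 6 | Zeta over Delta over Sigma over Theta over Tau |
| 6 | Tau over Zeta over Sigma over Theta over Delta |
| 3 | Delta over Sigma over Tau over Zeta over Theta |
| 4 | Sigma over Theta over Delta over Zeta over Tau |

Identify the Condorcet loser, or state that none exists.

none

Head-to-head results (21 members):
Sigma vs Zeta: Zeta, 12–9.
Sigma vs Tau: Sigma, 13–8.
Sigma vs Theta: Sigma preferred on 2+6+6+3+4 = 21 ballots; Sigma wins 21–0.
Sigma vs Delta: Sigma, 12–9.
Zeta vs Tau: 10 to 11, Tau.
Zeta vs Theta: Zeta is ranked higher on 6+6+3 = 15 ballots, Theta on 6. Zeta wins 15–6.
Zeta vs Delta: 2+6+6 = 14 for Zeta, 7 for Delta — Zeta by 14–7.
Tau vs Theta: 11 to 10, Tau.
Tau vs Delta: Tau preferred on 2+6 = 8 ballots; Delta wins 13–8.
Theta vs Delta: 2+6+4 = 12 for Theta, 9 for Delta — Theta by 12–9.
Each book has at least one pairwise win (Sigma beats Tau; Zeta beats Sigma; Tau beats Zeta; Theta beats Delta; Delta beats Tau) — no Condorcet loser.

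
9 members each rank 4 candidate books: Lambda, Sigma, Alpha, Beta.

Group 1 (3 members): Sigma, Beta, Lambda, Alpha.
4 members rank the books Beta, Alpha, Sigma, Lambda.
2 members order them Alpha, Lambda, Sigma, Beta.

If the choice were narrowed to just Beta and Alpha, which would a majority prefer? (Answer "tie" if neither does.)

Ballots ranking Beta above Alpha: 3 + 4 = 7.
Ballots ranking Alpha above Beta: 9 − 7 = 2.
Beta wins the head-to-head 7–2.

Beta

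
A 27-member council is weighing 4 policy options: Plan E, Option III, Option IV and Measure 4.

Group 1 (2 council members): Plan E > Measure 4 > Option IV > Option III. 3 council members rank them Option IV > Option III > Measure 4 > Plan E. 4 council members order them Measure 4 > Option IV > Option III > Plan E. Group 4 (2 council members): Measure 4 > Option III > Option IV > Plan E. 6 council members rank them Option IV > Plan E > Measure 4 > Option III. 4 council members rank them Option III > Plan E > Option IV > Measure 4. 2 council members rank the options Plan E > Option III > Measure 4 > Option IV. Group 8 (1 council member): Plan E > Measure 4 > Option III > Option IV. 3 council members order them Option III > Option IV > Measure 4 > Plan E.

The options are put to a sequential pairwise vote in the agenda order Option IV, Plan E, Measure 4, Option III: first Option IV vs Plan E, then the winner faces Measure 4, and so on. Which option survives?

Round 1: Option IV vs Plan E — 18–9, Option IV advances.
Round 2: Option IV vs Measure 4 — 16–11, Option IV advances.
Round 3: Option IV vs Option III — 15–12, Option IV advances.
Option IV survives the agenda.

Option IV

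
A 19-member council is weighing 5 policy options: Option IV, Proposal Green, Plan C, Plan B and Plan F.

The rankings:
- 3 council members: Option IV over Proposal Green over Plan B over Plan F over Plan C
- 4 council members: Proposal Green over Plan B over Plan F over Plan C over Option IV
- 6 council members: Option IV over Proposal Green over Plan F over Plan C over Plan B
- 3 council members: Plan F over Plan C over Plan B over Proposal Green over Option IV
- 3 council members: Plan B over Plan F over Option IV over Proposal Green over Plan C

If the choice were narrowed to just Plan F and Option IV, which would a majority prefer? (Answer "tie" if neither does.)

Ballots ranking Plan F above Option IV: 4 + 3 + 3 = 10.
Ballots ranking Option IV above Plan F: 19 − 10 = 9.
Plan F wins the head-to-head 10–9.

Plan F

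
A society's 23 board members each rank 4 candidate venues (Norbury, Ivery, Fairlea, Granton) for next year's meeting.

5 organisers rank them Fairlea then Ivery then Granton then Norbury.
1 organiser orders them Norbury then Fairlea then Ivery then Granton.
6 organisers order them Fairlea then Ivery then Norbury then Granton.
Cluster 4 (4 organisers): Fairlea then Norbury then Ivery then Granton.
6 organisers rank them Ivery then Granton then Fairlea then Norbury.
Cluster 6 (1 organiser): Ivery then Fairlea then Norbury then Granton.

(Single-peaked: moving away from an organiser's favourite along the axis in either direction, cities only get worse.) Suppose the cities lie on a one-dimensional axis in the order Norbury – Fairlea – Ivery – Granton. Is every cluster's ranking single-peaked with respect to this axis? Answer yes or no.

yes

Axis positions: Norbury=1, Fairlea=2, Ivery=3, Granton=4.
Cluster 1 (peak Fairlea at position 2): ranking walks positions 2-3-4-1, expanding outward from the peak — single-peaked.
Cluster 2 (peak Norbury at position 1): ranking walks positions 1-2-3-4, expanding outward from the peak — single-peaked.
Cluster 3 (peak Fairlea at position 2): ranking walks positions 2-3-1-4, expanding outward from the peak — single-peaked.
Cluster 4 (peak Fairlea at position 2): ranking walks positions 2-1-3-4, expanding outward from the peak — single-peaked.
Cluster 5 (peak Ivery at position 3): ranking walks positions 3-4-2-1, expanding outward from the peak — single-peaked.
Cluster 6 (peak Ivery at position 3): ranking walks positions 3-2-1-4, expanding outward from the peak — single-peaked.
Every ranking is single-peaked on this axis.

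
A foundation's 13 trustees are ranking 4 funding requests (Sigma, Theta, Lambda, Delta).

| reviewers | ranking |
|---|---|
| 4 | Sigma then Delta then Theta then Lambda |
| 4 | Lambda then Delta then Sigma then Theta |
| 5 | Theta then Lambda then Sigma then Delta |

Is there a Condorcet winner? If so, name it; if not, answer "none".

Check each pair by majority over 13 ballots:
Sigma vs Theta: 4+4 = 8 for Sigma, 5 for Theta — Sigma by 8–5.
Sigma vs Lambda: Sigma is ranked higher on 4 ballots, Lambda on 9. Lambda wins 9–4.
Sigma vs Delta: 4+5 = 9 for Sigma, 4 for Delta — Sigma by 9–4.
Theta vs Lambda: 4+5 = 9 for Theta, 4 for Lambda — Theta by 9–4.
Theta vs Delta: Theta preferred on 5 ballots; Delta wins 8–5.
Lambda vs Delta: Lambda is ranked higher on 4+5 = 9 ballots, Delta on 4. Lambda wins 9–4.
Each project drops at least one matchup (Sigma loses to Lambda; Theta loses to Sigma; Lambda loses to Theta; Delta loses to Sigma); the cycle Sigma beats Theta beats Lambda beats Sigma rules out a Condorcet winner.

none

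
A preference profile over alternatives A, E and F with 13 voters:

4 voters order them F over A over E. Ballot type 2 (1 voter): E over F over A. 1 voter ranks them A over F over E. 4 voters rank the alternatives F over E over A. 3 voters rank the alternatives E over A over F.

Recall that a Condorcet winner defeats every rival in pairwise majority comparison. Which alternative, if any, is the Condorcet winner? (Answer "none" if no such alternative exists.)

F

Pairwise majorities:
A vs E: A is ranked higher on 4+1 = 5 ballots, E on 8. E wins 8–5.
A vs F: 4 to 9, F.
E vs F: E is ranked higher on 1+3 = 4 ballots, F on 9. F wins 9–4.
F beats each of A, E — F is the Condorcet winner.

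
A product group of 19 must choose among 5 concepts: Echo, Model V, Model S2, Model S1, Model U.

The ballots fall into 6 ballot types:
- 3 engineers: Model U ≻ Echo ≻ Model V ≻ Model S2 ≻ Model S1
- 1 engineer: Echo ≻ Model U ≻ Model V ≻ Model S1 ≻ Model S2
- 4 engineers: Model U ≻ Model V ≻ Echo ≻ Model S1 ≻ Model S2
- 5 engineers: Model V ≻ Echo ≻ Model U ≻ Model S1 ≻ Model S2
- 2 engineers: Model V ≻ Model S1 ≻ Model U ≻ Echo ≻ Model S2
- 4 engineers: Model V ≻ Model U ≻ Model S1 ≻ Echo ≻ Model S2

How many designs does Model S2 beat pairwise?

Model S2 against each rival (19 engineers):
Model S2 vs Echo: Echo wins 19–0.
Model S2 vs Model V: Model S2 preferred on 0 ballots; Model V wins 19–0.
Model S2 vs Model S1: Model S2 is ranked higher on 3 ballots, Model S1 on 16. Model S1 wins 16–3.
Model S2 vs Model U: Model U wins 19–0.
Model S2 beats no one; loses to Echo, Model V, Model S1, Model U — 0 pairwise wins.

0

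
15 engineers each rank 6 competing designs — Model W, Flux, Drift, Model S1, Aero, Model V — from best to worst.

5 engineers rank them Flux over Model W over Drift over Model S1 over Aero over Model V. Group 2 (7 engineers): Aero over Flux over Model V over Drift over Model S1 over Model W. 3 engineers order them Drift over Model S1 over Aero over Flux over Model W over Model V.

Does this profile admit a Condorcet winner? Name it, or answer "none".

none

Head-to-head results (15 engineers):
Model W vs Flux: Model W is ranked higher on 0 ballots, Flux on 15. Flux wins 15–0.
Model W vs Drift: 5 for Model W, 10 for Drift — Drift by 10–5.
Model W vs Model S1: Model W preferred on 5 ballots; Model S1 wins 10–5.
Model W vs Aero: Model W preferred on 5 ballots; Aero wins 10–5.
Model W vs Model V: 8 to 7, Model W.
Flux vs Drift: Flux is ranked higher on 5+7 = 12 ballots, Drift on 3. Flux wins 12–3.
Flux vs Model S1: 5+7 = 12 for Flux, 3 for Model S1 — Flux by 12–3.
Flux vs Aero: Flux is ranked higher on 5 ballots, Aero on 10. Aero wins 10–5.
Flux vs Model V: 5+7+3 = 15 for Flux, 0 for Model V — Flux by 15–0.
Drift vs Model S1: 15 to 0, Drift.
Drift vs Aero: Drift preferred on 5+3 = 8 ballots; Drift wins 8–7.
Drift vs Model V: Drift is ranked higher on 5+3 = 8 ballots, Model V on 7. Drift wins 8–7.
Model S1 vs Aero: 5+3 = 8 for Model S1, 7 for Aero — Model S1 by 8–7.
Model S1 vs Model V: Model S1 is ranked higher on 5+3 = 8 ballots, Model V on 7. Model S1 wins 8–7.
Aero vs Model V: Aero preferred on 5+7+3 = 15 ballots; Aero wins 15–0.
No design is unbeaten: Model W loses to Flux; Flux loses to Aero; Drift loses to Flux; Model S1 loses to Flux; Aero loses to Drift; Model V loses to Model W. In particular Flux → Drift → Aero → Flux is a majority cycle — no Condorcet winner exists.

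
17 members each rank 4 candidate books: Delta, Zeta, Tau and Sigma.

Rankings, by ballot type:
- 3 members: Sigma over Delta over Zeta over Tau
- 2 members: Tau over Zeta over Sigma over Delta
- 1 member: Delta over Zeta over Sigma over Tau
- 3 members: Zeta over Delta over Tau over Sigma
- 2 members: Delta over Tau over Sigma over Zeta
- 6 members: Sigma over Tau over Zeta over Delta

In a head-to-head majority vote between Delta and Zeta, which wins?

Zeta

Ballots ranking Delta above Zeta: 3 + 1 + 2 = 6.
Ballots ranking Zeta above Delta: 17 − 6 = 11.
Zeta wins the head-to-head 11–6.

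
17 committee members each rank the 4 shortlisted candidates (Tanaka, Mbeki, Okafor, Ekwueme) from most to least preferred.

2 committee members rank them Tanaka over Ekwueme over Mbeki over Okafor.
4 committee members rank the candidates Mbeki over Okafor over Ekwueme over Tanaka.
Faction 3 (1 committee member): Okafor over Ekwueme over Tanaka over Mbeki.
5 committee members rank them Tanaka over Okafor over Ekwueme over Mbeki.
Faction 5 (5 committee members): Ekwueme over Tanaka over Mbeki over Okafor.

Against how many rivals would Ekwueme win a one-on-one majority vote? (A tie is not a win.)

2

Ekwueme against each rival (17 committee members):
Ekwueme vs Tanaka: Ekwueme, 10–7.
Ekwueme vs Mbeki: Ekwueme preferred on 2+1+5+5 = 13 ballots; Ekwueme wins 13–4.
Ekwueme vs Okafor: 2+5 = 7 for Ekwueme, 10 for Okafor — Okafor by 10–7.
Ekwueme beats Tanaka, Mbeki; loses to Okafor — 2 pairwise wins.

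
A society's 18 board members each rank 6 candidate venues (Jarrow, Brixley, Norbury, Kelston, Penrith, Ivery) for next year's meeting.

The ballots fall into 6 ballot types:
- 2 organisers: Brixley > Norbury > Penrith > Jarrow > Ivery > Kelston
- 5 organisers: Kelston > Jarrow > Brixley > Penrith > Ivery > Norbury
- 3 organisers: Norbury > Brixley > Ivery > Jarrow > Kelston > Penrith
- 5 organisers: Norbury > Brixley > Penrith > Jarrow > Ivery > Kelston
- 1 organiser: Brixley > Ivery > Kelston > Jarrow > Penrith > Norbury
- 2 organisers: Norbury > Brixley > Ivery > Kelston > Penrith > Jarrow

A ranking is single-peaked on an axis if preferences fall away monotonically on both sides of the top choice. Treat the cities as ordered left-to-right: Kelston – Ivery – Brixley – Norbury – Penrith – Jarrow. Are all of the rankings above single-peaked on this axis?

Axis positions: Kelston=1, Ivery=2, Brixley=3, Norbury=4, Penrith=5, Jarrow=6.
Ballot type 1 (peak Brixley at position 3): ranking walks positions 3-4-5-6-2-1, expanding outward from the peak — single-peaked.
Ballot type 2: ranking walks positions 1-6-3-5-2-4; Jarrow is ranked above Ivery even though Ivery lies between Jarrow and the peak Kelston on the axis — preferences dip and rise again. Not single-peaked.
Ballot type 3: ranking walks positions 4-3-2-6-1-5; Jarrow is ranked above Penrith even though Penrith lies between Jarrow and the peak Norbury on the axis — preferences dip and rise again. Not single-peaked.
Ballot type 4 (peak Norbury at position 4): ranking walks positions 4-3-5-6-2-1, expanding outward from the peak — single-peaked.
Ballot type 5: ranking walks positions 3-2-1-6-5-4; Jarrow is ranked above Norbury even though Norbury lies between Jarrow and the peak Brixley on the axis — preferences dip and rise again. Not single-peaked.
Ballot type 6 (peak Norbury at position 4): ranking walks positions 4-3-2-1-5-6, expanding outward from the peak — single-peaked.
Ballot type 2 violates single-peakedness, so the profile is not single-peaked on this axis.

no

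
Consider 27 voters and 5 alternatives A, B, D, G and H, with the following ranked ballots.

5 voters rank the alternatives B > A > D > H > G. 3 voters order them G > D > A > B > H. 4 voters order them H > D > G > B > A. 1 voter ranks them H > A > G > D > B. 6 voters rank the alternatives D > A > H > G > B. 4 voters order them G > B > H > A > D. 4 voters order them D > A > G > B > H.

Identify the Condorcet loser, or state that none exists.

none

Head-to-head results (27 voters):
A–B: A 14–13.
A–D: D 17–10.
A–G: A 16–11.
A vs H: A, 18–9.
B–D: D 18–9.
B vs G: G, 22–5.
B vs H: B wins 16–11.
D vs G: D wins 19–8.
D–H: D 18–9.
G vs H: H wins 16–11.
No alternative is winless: A beats B; B beats H; D beats A; G beats B; H beats G. There is no Condorcet loser.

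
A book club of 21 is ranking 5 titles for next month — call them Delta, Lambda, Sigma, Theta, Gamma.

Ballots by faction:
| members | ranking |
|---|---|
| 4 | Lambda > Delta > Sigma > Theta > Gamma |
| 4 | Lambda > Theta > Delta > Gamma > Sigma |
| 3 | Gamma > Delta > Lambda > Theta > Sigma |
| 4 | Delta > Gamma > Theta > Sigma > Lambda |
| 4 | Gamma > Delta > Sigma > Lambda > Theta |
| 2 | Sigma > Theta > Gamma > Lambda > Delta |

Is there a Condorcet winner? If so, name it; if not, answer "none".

Delta

Head-to-head results (21 members):
Delta vs Lambda: Delta, 11–10.
Delta vs Sigma: Delta, 19–2.
Delta vs Theta: Delta wins 15–6.
Delta vs Gamma: Delta, 12–9.
Lambda vs Sigma: Lambda, 11–10.
Lambda–Theta: Lambda 15–6.
Lambda–Gamma: Gamma 13–8.
Sigma vs Theta: Theta, 11–10.
Sigma vs Gamma: Gamma, 15–6.
Theta–Gamma: Gamma 11–10.
Only Delta has no losses; Delta is the Condorcet winner.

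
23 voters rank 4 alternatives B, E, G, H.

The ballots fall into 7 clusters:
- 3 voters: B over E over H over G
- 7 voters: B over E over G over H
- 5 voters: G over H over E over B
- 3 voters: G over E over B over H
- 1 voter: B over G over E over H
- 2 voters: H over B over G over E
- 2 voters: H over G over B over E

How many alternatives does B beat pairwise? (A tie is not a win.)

B against each rival (23 voters):
B vs E: B, 15–8.
B vs G: B wins 13–10.
B–H: B 14–9.
B beats E, G, H — 3 pairwise wins.

3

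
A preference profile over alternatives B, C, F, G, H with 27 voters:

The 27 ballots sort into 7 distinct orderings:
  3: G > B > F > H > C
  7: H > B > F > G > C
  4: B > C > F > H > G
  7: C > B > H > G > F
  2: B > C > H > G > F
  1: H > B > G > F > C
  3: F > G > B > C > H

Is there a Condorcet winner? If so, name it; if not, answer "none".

Pairwise majorities:
B vs C: B, 20–7.
B vs F: B wins 24–3.
B vs G: B, 21–6.
B vs H: B, 19–8.
C–F: F 14–13.
C–G: G 14–13.
C–H: C 16–11.
F vs G: F wins 14–13.
F vs H: H, 17–10.
G vs H: H, 21–6.
Only B has no losses; B is the Condorcet winner.

B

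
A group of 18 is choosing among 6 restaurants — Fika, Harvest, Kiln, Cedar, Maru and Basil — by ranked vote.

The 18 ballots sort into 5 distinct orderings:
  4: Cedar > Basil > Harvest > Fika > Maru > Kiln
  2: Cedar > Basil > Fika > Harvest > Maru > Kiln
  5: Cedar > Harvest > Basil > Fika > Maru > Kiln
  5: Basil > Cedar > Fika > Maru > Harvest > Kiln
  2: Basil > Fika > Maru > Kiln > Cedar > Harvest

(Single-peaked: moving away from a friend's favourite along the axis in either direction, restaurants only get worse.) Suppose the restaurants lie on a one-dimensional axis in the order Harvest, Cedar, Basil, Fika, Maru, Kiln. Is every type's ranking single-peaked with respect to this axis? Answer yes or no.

Axis positions: Harvest=1, Cedar=2, Basil=3, Fika=4, Maru=5, Kiln=6.
Type 1 (peak Cedar at position 2): ranking walks positions 2-3-1-4-5-6, expanding outward from the peak — single-peaked.
Type 2 (peak Cedar at position 2): ranking walks positions 2-3-4-1-5-6, expanding outward from the peak — single-peaked.
Type 3 (peak Cedar at position 2): ranking walks positions 2-1-3-4-5-6, expanding outward from the peak — single-peaked.
Type 4 (peak Basil at position 3): ranking walks positions 3-2-4-5-1-6, expanding outward from the peak — single-peaked.
Type 5 (peak Basil at position 3): ranking walks positions 3-4-5-6-2-1, expanding outward from the peak — single-peaked.
Every ranking is single-peaked on this axis.

yes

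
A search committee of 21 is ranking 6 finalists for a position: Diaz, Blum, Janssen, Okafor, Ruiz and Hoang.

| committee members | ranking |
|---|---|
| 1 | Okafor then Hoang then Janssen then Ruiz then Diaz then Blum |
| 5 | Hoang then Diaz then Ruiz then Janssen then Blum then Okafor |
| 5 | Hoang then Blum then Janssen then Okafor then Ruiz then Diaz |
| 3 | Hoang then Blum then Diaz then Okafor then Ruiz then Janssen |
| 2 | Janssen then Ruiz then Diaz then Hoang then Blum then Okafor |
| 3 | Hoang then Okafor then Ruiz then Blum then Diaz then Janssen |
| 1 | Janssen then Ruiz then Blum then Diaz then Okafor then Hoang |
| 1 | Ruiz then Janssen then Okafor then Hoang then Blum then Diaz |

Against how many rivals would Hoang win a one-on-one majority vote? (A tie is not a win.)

5

Hoang against each rival (21 committee members):
Hoang vs Diaz: Hoang, 18–3.
Hoang vs Blum: Hoang preferred on 20 ballots; Hoang wins 20–1.
Hoang vs Janssen: 17 to 4, Hoang.
Hoang vs Okafor: 5+5+3+2+3 = 18 for Hoang, 3 for Okafor — Hoang by 18–3.
Hoang vs Ruiz: 1+5+5+3+3 = 17 for Hoang, 4 for Ruiz — Hoang by 17–4.
Hoang beats Diaz, Blum, Janssen, Okafor, Ruiz — 5 pairwise wins.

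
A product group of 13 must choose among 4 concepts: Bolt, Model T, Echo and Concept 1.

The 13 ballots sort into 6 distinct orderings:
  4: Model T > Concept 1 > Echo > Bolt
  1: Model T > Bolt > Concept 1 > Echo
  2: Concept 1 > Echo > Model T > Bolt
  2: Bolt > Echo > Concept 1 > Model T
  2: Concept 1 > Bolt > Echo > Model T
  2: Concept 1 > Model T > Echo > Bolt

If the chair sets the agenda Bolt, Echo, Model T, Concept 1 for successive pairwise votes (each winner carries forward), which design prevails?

Concept 1

Round 1: Bolt vs Echo — 5–8, Echo advances.
Round 2: Echo vs Model T — 6–7, Model T advances.
Round 3: Model T vs Concept 1 — 5–8, Concept 1 advances.
The agenda winner is Concept 1.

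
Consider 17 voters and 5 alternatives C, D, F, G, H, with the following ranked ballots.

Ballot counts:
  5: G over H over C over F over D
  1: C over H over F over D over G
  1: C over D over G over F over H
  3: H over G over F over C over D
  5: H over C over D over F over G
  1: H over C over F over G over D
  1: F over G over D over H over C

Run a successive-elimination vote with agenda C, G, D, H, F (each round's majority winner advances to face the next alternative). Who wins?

Round 1: C vs G — 8–9, G advances.
Round 2: G vs D — 10–7, G advances.
Round 3: G vs H — 7–10, H advances.
Round 4: H vs F — 15–2, H advances.
H survives the agenda.

H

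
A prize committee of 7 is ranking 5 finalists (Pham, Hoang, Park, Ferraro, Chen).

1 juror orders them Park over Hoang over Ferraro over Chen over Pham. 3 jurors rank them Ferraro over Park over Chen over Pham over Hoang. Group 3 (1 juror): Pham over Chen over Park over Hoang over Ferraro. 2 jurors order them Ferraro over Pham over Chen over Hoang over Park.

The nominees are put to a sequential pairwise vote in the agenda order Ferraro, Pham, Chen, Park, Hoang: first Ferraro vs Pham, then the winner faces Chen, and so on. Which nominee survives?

Ferraro

Round 1: Ferraro vs Pham — 6–1, Ferraro advances.
Round 2: Ferraro vs Chen — 6–1, Ferraro advances.
Round 3: Ferraro vs Park — 5–2, Ferraro advances.
Round 4: Ferraro vs Hoang — 5–2, Ferraro advances.
The agenda winner is Ferraro.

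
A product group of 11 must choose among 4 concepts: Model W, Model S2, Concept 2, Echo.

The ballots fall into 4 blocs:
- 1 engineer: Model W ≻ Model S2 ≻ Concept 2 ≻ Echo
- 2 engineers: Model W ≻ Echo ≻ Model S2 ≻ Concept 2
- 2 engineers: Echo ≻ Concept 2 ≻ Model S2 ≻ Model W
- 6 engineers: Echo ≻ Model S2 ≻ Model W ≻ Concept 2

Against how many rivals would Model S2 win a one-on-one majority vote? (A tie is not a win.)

2

Model S2 against each rival (11 engineers):
Model S2–Model W: Model S2 8–3.
Model S2 vs Concept 2: Model S2, 9–2.
Model S2 vs Echo: 1 to 10, Echo.
Model S2 beats Model W, Concept 2; loses to Echo — 2 pairwise wins.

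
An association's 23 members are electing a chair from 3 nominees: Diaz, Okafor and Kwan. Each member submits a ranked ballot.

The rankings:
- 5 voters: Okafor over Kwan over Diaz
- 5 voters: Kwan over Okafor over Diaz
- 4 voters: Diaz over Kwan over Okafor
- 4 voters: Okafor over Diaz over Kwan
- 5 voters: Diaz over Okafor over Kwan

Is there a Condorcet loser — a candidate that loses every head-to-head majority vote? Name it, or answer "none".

Kwan

Pairwise majorities:
Diaz vs Okafor: Okafor, 14–9.
Diaz vs Kwan: Diaz, 13–10.
Okafor vs Kwan: Okafor preferred on 5+4+5 = 14 ballots; Okafor wins 14–9.
Kwan is beaten in every head-to-head and is the Condorcet loser.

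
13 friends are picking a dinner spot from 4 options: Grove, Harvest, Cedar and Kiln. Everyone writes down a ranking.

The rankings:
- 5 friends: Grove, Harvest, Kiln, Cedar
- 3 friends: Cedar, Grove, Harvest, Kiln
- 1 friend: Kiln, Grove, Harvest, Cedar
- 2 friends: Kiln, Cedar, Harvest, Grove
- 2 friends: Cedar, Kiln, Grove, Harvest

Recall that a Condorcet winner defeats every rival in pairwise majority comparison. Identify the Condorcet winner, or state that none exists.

none

Pairwise majorities:
Grove–Harvest: Grove 11–2.
Grove vs Cedar: Cedar, 7–6.
Grove vs Kiln: Grove wins 8–5.
Harvest–Cedar: Cedar 7–6.
Harvest–Kiln: Harvest 8–5.
Cedar vs Kiln: Kiln wins 8–5.
Each restaurant drops at least one matchup (Grove loses to Cedar; Harvest loses to Grove; Cedar loses to Kiln; Kiln loses to Grove); the cycle Grove > Kiln > Cedar > Grove rules out a Condorcet winner.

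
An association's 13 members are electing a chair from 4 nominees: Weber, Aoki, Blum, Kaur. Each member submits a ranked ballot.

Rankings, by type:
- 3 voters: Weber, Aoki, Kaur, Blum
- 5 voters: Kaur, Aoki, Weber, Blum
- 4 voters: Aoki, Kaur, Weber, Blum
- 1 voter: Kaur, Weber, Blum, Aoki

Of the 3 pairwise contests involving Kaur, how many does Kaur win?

Kaur against each rival (13 voters):
Kaur–Weber: Kaur 10–3.
Kaur vs Aoki: 5+1 = 6 for Kaur, 7 for Aoki — Aoki by 7–6.
Kaur vs Blum: Kaur preferred on 3+5+4+1 = 13 ballots; Kaur wins 13–0.
Kaur beats Weber, Blum; loses to Aoki — 2 pairwise wins.

2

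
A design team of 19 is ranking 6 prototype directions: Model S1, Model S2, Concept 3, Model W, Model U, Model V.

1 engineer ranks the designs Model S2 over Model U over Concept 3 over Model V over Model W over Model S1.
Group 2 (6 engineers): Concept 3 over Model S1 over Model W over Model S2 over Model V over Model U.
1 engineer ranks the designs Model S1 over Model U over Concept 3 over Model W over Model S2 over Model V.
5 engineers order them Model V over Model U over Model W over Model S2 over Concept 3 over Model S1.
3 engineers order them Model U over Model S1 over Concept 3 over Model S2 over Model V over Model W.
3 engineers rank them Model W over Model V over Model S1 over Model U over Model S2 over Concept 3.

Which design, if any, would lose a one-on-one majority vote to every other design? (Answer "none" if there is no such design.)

none

Head-to-head results (19 engineers):
Model S1 vs Model S2: 13 to 6, Model S1.
Model S1 vs Concept 3: 7 to 12, Concept 3.
Model S1 vs Model W: Model S1, 10–9.
Model S1 vs Model U: 10 to 9, Model S1.
Model S1 vs Model V: 6+1+3 = 10 for Model S1, 9 for Model V — Model S1 by 10–9.
Model S2–Concept 3: Concept 3 10–9.
Model S2 vs Model W: Model W, 15–4.
Model S2 vs Model U: Model U wins 12–7.
Model S2 vs Model V: Model S2 preferred on 1+6+1+3 = 11 ballots; Model S2 wins 11–8.
Concept 3 vs Model W: Concept 3 wins 11–8.
Concept 3 vs Model U: Concept 3 is ranked higher on 6 ballots, Model U on 13. Model U wins 13–6.
Concept 3–Model V: Concept 3 11–8.
Model W vs Model U: Model W is ranked higher on 6+3 = 9 ballots, Model U on 10. Model U wins 10–9.
Model W vs Model V: 6+1+3 = 10 for Model W, 9 for Model V — Model W by 10–9.
Model U vs Model V: Model V wins 14–5.
Every design wins at least one matchup (Model S1 beats Model S2; Model S2 beats Model V; Concept 3 beats Model S1; Model W beats Model S2; Model U beats Model S2; Model V beats Model U), so there is no Condorcet loser.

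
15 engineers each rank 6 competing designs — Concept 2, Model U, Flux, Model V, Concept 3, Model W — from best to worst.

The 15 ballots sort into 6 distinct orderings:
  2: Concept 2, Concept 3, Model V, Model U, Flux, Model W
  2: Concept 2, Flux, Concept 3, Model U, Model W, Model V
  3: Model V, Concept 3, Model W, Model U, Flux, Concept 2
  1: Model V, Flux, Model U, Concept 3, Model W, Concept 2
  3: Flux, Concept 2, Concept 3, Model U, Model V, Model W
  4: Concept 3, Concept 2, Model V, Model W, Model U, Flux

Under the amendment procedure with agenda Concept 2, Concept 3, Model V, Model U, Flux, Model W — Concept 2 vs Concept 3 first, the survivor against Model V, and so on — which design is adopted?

Concept 3

Round 1: Concept 2 vs Concept 3 — 7–8, Concept 3 advances.
Round 2: Concept 3 vs Model V — 11–4, Concept 3 advances.
Round 3: Concept 3 vs Model U — 14–1, Concept 3 advances.
Round 4: Concept 3 vs Flux — 9–6, Concept 3 advances.
Round 5: Concept 3 vs Model W — 15–0, Concept 3 advances.
Concept 3 survives the agenda.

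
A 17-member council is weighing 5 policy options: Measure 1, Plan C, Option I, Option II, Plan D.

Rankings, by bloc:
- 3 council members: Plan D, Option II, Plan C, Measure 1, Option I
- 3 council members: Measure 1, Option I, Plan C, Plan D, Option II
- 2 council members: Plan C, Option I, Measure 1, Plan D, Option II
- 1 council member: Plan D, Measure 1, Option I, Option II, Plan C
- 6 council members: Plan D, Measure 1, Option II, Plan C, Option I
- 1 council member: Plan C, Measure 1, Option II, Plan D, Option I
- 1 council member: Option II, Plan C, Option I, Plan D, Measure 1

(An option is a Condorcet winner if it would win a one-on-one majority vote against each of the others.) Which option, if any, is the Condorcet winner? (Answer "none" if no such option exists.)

Plan D

Head-to-head results (17 council members):
Measure 1–Plan C: Measure 1 10–7.
Measure 1–Option I: Measure 1 14–3.
Measure 1 vs Option II: Measure 1, 13–4.
Measure 1 vs Plan D: Plan D wins 11–6.
Plan C–Option I: Plan C 13–4.
Plan C vs Option II: Option II wins 11–6.
Plan C vs Plan D: Plan D wins 10–7.
Option I vs Option II: Option II wins 11–6.
Option I–Plan D: Plan D 11–6.
Option II vs Plan D: Plan D wins 15–2.
Plan D beats each of Measure 1, Plan C, Option I, Option II — Plan D is the Condorcet winner.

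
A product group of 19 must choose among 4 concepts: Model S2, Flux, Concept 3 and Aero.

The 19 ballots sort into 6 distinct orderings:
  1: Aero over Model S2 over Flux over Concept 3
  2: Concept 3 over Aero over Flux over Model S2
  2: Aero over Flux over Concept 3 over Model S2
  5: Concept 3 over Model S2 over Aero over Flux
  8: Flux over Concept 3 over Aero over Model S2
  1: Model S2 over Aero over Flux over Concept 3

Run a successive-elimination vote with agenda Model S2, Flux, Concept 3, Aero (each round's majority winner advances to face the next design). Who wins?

Aero

Round 1: Model S2 vs Flux — 7–12, Flux advances.
Round 2: Flux vs Concept 3 — 12–7, Flux advances.
Round 3: Flux vs Aero — 8–11, Aero advances.
The agenda winner is Aero.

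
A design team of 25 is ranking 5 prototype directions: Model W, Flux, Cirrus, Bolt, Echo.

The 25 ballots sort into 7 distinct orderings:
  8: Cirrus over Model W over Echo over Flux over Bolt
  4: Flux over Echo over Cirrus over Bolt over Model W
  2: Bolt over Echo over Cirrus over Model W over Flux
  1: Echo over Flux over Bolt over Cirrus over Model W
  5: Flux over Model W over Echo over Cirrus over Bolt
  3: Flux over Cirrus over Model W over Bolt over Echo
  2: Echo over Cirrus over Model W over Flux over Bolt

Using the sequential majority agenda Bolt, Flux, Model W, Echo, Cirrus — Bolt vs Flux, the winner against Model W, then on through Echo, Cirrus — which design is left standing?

Echo

Round 1: Bolt vs Flux — 2–23, Flux advances.
Round 2: Flux vs Model W — 13–12, Flux advances.
Round 3: Flux vs Echo — 12–13, Echo advances.
Round 4: Echo vs Cirrus — 14–11, Echo advances.
The agenda winner is Echo.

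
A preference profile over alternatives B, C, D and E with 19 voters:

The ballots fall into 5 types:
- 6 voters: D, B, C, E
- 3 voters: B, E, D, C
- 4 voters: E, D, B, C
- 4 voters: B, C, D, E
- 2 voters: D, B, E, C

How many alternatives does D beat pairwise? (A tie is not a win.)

3

D against each rival (19 voters):
D–B: D 12–7.
D vs C: 15 to 4, D.
D vs E: D is ranked higher on 6+4+2 = 12 ballots, E on 7. D wins 12–7.
D beats B, C, E — 3 pairwise wins.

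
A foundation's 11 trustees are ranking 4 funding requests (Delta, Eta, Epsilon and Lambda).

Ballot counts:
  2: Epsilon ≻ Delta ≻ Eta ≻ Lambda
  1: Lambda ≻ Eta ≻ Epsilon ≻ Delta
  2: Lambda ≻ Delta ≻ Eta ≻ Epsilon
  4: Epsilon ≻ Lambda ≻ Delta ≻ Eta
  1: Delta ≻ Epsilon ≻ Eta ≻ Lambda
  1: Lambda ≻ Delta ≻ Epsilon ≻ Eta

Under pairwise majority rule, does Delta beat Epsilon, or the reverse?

Ballots ranking Delta above Epsilon: 2 + 1 + 1 = 4.
Ballots ranking Epsilon above Delta: 11 − 4 = 7.
Epsilon wins the head-to-head 7–4.

Epsilon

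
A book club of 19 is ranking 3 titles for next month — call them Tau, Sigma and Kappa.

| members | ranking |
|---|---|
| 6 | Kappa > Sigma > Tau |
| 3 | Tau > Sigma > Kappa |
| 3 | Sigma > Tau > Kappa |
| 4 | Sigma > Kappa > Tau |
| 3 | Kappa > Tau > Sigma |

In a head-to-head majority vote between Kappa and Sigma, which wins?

Ballots ranking Kappa above Sigma: 6 + 3 = 9.
Ballots ranking Sigma above Kappa: 19 − 9 = 10.
Sigma wins the head-to-head 10–9.

Sigma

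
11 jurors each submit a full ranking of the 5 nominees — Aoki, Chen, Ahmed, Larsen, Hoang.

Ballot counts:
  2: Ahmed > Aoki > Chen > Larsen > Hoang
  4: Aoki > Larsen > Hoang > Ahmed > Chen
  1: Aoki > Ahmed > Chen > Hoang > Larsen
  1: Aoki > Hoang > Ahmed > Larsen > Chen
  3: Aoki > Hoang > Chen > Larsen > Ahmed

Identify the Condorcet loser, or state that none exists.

none

Head-to-head results (11 jurors):
Aoki–Chen: Aoki 11–0.
Aoki vs Ahmed: Aoki wins 9–2.
Aoki vs Larsen: Aoki preferred on 2+4+1+1+3 = 11 ballots; Aoki wins 11–0.
Aoki vs Hoang: Aoki wins 11–0.
Chen vs Ahmed: Chen preferred on 3 ballots; Ahmed wins 8–3.
Chen vs Larsen: Chen is ranked higher on 2+1+3 = 6 ballots, Larsen on 5. Chen wins 6–5.
Chen vs Hoang: 3 to 8, Hoang.
Ahmed vs Larsen: Larsen, 7–4.
Ahmed–Hoang: Hoang 8–3.
Larsen vs Hoang: Larsen, 6–5.
No nominee is winless: Aoki beats Chen; Chen beats Larsen; Ahmed beats Chen; Larsen beats Ahmed; Hoang beats Chen. There is no Condorcet loser.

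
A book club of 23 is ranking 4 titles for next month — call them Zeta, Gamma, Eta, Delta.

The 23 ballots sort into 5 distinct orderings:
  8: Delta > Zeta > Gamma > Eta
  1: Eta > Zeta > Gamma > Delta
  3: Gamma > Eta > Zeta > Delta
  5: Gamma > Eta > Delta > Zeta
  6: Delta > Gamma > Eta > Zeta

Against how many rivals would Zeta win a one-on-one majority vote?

Zeta against each rival (23 members):
Zeta vs Gamma: Gamma wins 14–9.
Zeta vs Eta: Eta, 15–8.
Zeta–Delta: Delta 19–4.
Zeta beats no one; loses to Gamma, Eta, Delta — 0 pairwise wins.

0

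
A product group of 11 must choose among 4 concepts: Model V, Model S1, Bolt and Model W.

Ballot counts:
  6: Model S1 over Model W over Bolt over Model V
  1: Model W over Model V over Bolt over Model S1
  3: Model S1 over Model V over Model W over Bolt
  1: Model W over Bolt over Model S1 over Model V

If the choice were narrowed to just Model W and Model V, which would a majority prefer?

Ballots ranking Model W above Model V: 6 + 1 + 1 = 8.
Ballots ranking Model V above Model W: 11 − 8 = 3.
Model W wins the head-to-head 8–3.

Model W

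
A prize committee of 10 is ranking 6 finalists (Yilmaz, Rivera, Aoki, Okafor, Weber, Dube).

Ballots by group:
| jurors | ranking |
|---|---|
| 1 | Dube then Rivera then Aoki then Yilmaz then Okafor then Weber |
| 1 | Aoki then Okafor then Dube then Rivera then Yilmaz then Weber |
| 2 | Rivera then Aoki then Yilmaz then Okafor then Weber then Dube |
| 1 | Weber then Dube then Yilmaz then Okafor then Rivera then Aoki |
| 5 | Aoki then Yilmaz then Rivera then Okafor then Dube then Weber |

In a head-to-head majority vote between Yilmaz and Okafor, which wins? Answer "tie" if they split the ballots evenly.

Ballots ranking Yilmaz above Okafor: 1 + 2 + 1 + 5 = 9.
Ballots ranking Okafor above Yilmaz: 10 − 9 = 1.
Yilmaz wins the head-to-head 9–1.

Yilmaz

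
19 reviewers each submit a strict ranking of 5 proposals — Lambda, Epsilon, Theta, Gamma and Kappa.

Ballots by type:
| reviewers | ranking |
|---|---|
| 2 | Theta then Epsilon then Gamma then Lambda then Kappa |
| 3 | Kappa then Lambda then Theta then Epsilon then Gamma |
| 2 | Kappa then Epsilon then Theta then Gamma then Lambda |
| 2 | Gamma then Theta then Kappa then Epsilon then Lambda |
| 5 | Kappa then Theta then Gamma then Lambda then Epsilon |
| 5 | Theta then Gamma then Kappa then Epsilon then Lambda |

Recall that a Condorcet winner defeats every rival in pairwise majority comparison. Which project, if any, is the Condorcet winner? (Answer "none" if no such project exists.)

Kappa

Pairwise majorities:
Lambda vs Epsilon: Lambda preferred on 3+5 = 8 ballots; Epsilon wins 11–8.
Lambda vs Theta: Lambda preferred on 3 ballots; Theta wins 16–3.
Lambda vs Gamma: Lambda is ranked higher on 3 ballots, Gamma on 16. Gamma wins 16–3.
Lambda vs Kappa: Lambda is ranked higher on 2 ballots, Kappa on 17. Kappa wins 17–2.
Epsilon vs Theta: 2 for Epsilon, 17 for Theta — Theta by 17–2.
Epsilon vs Gamma: Epsilon is ranked higher on 2+3+2 = 7 ballots, Gamma on 12. Gamma wins 12–7.
Epsilon vs Kappa: Epsilon preferred on 2 ballots; Kappa wins 17–2.
Theta vs Gamma: Theta is ranked higher on 2+3+2+5+5 = 17 ballots, Gamma on 2. Theta wins 17–2.
Theta vs Kappa: Theta preferred on 2+2+5 = 9 ballots; Kappa wins 10–9.
Gamma vs Kappa: 9 to 10, Kappa.
Kappa wins every pairwise contest, so Kappa is the Condorcet winner.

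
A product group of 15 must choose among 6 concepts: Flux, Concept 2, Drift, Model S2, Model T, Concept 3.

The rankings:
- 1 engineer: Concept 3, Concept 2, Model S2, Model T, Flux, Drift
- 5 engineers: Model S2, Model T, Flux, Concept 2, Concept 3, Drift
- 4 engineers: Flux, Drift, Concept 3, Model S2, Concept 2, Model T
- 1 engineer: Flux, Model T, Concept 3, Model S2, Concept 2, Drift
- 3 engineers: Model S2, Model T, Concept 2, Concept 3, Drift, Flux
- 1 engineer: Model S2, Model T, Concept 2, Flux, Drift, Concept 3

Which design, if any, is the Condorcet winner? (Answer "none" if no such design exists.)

Check each pair by majority over 15 ballots:
Flux–Concept 2: Flux 10–5.
Flux–Drift: Flux 12–3.
Flux vs Model S2: Model S2 wins 10–5.
Flux vs Model T: Model T wins 10–5.
Flux vs Concept 3: Flux, 11–4.
Concept 2–Drift: Concept 2 11–4.
Concept 2 vs Model S2: Model S2 wins 14–1.
Concept 2–Model T: Model T 10–5.
Concept 2 vs Concept 3: Concept 2, 9–6.
Drift–Model S2: Model S2 11–4.
Drift vs Model T: Model T wins 11–4.
Drift–Concept 3: Concept 3 10–5.
Model S2–Model T: Model S2 14–1.
Model S2 vs Concept 3: Model S2, 9–6.
Model T–Concept 3: Model T 10–5.
Only Model S2 has no losses; Model S2 is the Condorcet winner.

Model S2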